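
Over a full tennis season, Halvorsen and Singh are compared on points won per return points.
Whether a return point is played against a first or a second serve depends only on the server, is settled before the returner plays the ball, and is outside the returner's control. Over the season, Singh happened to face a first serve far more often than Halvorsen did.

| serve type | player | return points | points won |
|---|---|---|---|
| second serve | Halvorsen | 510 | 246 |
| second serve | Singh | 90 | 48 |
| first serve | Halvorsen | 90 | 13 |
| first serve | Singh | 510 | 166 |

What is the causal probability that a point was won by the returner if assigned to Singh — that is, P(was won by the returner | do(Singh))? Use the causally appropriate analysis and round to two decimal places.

0.43

The serve type-specific comparison favours Singh throughout, but the pooled figures favour Halvorsen. The question is whether to condition on serve type.
Serve type is set before the player has any effect — it is not caused by the player — and it independently drives the outcome. That makes it a confounder, so the causal comparison is within serve type levels.
Standardising Singh to the population serve type mix: 0.500·48/90 + 0.500·166/510 = 0.429.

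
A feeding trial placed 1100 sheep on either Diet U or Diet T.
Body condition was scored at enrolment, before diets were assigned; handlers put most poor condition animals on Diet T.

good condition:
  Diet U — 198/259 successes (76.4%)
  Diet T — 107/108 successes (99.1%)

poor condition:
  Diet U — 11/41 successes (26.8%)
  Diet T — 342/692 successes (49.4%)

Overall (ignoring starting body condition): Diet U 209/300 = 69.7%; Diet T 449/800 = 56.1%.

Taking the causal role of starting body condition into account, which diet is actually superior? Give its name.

Within every starting body condition level Diet T has the higher rate, yet pooled Diet U does — Simpson's reversal.
Starting body condition satisfies the back-door criterion: it is not a descendant of the diet, and it blocks the spurious path from diet to outcome. Adjusting for it (i.e., using the within-starting body condition rates) gives the causal effect.
Within each level — good condition: 76.4% vs 99.1%; poor condition: 26.8% vs 49.4% — Diet T is higher every time.

Diet T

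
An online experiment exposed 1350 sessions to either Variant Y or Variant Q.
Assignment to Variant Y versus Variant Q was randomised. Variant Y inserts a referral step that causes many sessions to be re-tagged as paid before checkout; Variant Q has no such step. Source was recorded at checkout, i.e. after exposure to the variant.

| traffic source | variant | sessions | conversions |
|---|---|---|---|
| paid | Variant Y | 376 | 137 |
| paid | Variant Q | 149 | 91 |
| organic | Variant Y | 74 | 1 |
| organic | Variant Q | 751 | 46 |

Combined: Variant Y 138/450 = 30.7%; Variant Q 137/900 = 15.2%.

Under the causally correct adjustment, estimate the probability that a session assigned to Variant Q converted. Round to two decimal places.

Traffic source is recorded after the variant and is itself shifted by it — it sits on the causal path from variant to outcome. Conditioning on a mediator would strip out part of the effect we want; the pooled comparison gives the total causal effect.
So P(outcome | do(Variant Q)) is just the pooled rate for Variant Q: 137/900 = 0.152.

0.15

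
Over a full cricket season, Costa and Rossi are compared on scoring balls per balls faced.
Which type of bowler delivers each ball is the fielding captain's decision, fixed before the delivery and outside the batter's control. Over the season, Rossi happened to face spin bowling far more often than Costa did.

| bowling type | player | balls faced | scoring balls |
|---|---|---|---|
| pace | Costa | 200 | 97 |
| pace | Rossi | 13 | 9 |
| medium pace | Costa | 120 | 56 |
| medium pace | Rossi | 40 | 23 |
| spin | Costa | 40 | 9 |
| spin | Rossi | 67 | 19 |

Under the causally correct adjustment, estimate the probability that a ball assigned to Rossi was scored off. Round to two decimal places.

0.56

Bowling type differs across players for reasons unrelated to any effect of the player itself, and it separately predicts the outcome — a classic confounder. We must compare within bowling type levels.
Standardising Rossi to the population bowling type mix: 0.444·9/13 + 0.333·23/40 + 0.223·19/67 = 0.562.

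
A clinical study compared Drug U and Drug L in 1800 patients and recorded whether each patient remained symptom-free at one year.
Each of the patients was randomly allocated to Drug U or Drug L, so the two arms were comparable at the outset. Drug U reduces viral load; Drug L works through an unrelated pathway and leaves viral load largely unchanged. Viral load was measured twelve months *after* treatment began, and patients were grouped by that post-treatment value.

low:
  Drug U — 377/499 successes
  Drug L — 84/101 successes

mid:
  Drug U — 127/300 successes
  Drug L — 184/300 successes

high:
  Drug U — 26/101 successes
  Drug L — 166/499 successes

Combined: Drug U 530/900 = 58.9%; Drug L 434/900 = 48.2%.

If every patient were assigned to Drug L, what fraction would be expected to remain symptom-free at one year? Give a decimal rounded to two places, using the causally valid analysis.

Viral load here is a post-treatment variable shaped by the drug; conditioning on it would introduce bias rather than remove it. The overall comparison is the causal one.
So P(outcome | do(Drug L)) is just the pooled rate for Drug L: 434/900 = 0.482.

0.48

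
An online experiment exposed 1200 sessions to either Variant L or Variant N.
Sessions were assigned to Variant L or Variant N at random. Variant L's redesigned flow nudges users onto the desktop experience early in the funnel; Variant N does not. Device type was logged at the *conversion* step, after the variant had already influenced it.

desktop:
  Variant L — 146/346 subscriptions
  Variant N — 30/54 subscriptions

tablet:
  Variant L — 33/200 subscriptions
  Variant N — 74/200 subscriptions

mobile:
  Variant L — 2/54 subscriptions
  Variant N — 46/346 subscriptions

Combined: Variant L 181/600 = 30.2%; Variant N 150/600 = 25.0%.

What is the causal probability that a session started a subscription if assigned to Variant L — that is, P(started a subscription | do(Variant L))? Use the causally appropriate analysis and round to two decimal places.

0.30

Device type is recorded after the variant and is itself shifted by it — it sits on the causal path from variant to outcome. Conditioning on a mediator would strip out part of the effect we want; the pooled comparison gives the total causal effect.
So P(outcome | do(Variant L)) is just the pooled rate for Variant L: 181/600 = 0.302.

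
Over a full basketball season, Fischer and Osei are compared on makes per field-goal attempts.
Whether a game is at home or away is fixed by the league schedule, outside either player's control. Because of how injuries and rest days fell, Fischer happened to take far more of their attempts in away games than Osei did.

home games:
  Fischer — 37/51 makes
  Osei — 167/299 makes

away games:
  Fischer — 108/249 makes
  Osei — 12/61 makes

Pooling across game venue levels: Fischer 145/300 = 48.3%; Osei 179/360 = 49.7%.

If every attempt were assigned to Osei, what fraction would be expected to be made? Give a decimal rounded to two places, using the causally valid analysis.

0.39

Game venue differs across players for reasons unrelated to any effect of the player itself, and it separately predicts the outcome — a classic confounder. We must compare within game venue levels.
Standardising Osei to the population game venue mix: 0.530·167/299 + 0.470·12/61 = 0.389.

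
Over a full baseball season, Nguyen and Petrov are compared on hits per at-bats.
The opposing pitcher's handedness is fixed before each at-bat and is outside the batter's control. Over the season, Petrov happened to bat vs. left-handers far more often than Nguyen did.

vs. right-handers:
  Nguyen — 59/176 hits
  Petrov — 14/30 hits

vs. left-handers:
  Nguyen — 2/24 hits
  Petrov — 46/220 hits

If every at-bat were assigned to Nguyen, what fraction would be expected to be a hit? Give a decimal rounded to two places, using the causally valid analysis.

The stratified and pooled comparisons disagree (Petrov wins within each pitcher handedness; Nguyen wins overall), so the answer turns on the causal role of pitcher handedness.
Pitcher handedness satisfies the back-door criterion: it is not a descendant of the player, and it blocks the spurious path from player to outcome. Adjusting for it (i.e., using the within-pitcher handedness rates) gives the causal effect.
Standardising Nguyen to the population pitcher handedness mix: 0.458·59/176 + 0.542·2/24 = 0.199.

0.20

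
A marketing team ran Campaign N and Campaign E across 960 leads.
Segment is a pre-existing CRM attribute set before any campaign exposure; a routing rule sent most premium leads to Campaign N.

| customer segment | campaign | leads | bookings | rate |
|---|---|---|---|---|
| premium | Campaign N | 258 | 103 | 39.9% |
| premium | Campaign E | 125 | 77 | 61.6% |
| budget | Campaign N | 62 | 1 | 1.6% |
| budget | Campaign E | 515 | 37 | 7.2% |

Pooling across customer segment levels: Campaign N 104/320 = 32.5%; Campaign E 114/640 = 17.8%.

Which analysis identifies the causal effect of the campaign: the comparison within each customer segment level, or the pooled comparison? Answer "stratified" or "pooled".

The stratified and pooled comparisons disagree (Campaign E wins within each customer segment; Campaign N wins overall), so the answer turns on the causal role of customer segment.
Customer segment is set before the campaign has any effect — it is not caused by the campaign — and it independently drives the outcome. That makes it a confounder, so the causal comparison is within customer segment levels.
Within each level — premium: 39.9% vs 61.6%; budget: 1.6% vs 7.2% — Campaign E is higher every time.

stratified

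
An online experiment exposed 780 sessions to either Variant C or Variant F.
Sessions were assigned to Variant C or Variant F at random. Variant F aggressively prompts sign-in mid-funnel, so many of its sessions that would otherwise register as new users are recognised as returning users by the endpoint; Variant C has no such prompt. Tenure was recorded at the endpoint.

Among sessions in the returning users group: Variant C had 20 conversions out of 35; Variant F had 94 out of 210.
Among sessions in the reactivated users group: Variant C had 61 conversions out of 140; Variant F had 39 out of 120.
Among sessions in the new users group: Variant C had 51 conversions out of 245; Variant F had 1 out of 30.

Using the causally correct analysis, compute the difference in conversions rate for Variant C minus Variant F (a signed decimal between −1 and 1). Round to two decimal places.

-0.06

Within every user tenure level Variant C has the higher rate, yet pooled Variant F does — Simpson's reversal.
The distribution of user tenure is itself part of what the variant does — it is an intermediate outcome. Holding it fixed would remove that part of the effect; the total effect is the pooled difference.
The causal difference is the pooled difference: 0.314 − 0.372 = -0.058.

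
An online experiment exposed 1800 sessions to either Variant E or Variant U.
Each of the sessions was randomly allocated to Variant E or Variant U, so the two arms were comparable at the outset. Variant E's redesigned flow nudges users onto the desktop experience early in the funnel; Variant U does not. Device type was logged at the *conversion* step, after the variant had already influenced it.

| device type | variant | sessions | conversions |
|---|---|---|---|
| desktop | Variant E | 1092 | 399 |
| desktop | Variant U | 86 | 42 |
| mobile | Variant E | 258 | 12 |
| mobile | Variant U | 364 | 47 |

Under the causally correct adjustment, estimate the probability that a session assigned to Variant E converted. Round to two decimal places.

The device type-specific comparison favours Variant U throughout, but the pooled figures favour Variant E. The question is whether to condition on device type.
Because the variant influences device type, device type is a post-treatment mediator, not a confounder. Stratifying on it would bias the estimate; the causal effect is the crude pooled difference.
So P(outcome | do(Variant E)) is just the pooled rate for Variant E: 411/1350 = 0.304.

0.30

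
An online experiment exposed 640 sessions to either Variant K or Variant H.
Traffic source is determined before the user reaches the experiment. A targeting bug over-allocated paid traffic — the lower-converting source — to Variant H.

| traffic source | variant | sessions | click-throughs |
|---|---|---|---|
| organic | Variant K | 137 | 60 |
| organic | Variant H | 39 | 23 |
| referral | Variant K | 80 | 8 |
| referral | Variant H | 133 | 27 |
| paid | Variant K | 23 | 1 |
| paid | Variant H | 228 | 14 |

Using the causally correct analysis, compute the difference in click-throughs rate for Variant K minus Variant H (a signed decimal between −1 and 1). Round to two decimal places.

-0.08

The traffic source-specific comparison favours Variant H throughout, but the pooled figures favour Variant K. The question is whether to condition on traffic source.
Here traffic source is a common cause — it drives both which variant a case falls under and the outcome. The crude comparison mixes populations; the stratum-specific rates are the causally relevant ones.
Adjusting over the population distribution of traffic source: 0.275·(0.438−0.590) + 0.333·(0.100−0.203) + 0.392·(0.043−0.061) = -0.083.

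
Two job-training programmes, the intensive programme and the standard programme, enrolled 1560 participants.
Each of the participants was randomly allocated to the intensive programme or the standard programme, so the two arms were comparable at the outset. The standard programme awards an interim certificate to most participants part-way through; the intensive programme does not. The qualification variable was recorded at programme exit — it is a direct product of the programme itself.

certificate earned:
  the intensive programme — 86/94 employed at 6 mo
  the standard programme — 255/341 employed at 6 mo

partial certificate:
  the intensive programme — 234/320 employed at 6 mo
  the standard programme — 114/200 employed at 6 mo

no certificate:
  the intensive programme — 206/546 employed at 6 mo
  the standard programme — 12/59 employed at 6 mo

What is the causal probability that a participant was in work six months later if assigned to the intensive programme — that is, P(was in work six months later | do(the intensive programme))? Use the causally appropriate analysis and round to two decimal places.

The qualification attained during the programme-specific comparison favours the intensive programme throughout, but the pooled figures favour the standard programme. The question is whether to condition on qualification attained during the programme.
The distribution of qualification attained during the programme is itself part of what the programme does — it is an intermediate outcome. Holding it fixed would remove that part of the effect; the total effect is the pooled difference.
So P(outcome | do(the intensive programme)) is just the pooled rate for the intensive programme: 526/960 = 0.548.

0.55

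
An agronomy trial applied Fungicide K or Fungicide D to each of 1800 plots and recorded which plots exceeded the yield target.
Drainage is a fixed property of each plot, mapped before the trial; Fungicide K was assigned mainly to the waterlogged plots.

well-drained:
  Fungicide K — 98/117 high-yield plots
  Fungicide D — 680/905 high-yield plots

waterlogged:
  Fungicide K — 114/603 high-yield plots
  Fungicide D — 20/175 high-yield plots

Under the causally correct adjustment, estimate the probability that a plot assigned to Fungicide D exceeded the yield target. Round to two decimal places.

The stratified and pooled comparisons disagree (Fungicide K wins within each field drainage; Fungicide D wins overall), so the answer turns on the causal role of field drainage.
Nothing the fungicide does changes field drainage; the imbalance is an allocation artefact. With field drainage also predicting the outcome, the pooled figure is confounded, and the within-stratum comparison is the causal one.
Standardising Fungicide D to the population field drainage mix: 0.568·680/905 + 0.432·20/175 = 0.476.

0.48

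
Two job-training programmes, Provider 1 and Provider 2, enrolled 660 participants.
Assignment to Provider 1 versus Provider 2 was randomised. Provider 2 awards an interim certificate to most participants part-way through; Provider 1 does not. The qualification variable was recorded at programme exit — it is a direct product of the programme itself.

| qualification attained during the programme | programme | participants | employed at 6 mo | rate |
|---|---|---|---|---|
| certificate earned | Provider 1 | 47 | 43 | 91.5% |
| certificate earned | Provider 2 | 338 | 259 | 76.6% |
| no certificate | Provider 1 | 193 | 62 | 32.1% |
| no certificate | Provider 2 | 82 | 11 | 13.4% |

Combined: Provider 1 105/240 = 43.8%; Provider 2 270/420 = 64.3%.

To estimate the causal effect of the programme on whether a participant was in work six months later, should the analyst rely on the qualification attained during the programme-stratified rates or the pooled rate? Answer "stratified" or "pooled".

Qualification attained during the programme lies on the pathway programme → qualification attained during the programme → outcome, so adjusting for it blocks the indirect effect. For the total causal effect of programme, use the unadjusted pooled rates.
Pooled: Provider 1 43.8% vs Provider 2 64.3%; Provider 2 is higher overall.

pooled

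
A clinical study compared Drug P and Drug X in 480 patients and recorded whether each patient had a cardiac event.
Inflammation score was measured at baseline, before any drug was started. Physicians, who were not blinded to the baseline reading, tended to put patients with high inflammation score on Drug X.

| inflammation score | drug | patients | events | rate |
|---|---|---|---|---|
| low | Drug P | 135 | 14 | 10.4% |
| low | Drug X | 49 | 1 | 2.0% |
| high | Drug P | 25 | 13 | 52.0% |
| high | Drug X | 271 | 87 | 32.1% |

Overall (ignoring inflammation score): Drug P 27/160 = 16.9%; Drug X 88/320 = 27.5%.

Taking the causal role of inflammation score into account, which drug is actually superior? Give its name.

Inflammation score is set before the drug has any effect — it is not caused by the drug — and it independently drives the outcome. That makes it a confounder, so the causal comparison is within inflammation score levels.
Within each level — low: 10.4% vs 2.0%; high: 52.0% vs 32.1% — Drug X is lower every time.

Drug X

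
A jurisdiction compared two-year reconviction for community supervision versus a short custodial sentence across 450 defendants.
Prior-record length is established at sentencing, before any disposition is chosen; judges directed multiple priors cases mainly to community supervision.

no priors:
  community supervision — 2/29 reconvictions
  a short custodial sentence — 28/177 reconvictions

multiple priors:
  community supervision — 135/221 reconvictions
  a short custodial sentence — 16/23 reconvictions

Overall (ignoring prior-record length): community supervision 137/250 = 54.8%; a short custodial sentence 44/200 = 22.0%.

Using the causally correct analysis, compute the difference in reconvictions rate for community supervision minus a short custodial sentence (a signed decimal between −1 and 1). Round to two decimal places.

Prior-record length is set before the disposition has any effect — it is not caused by the disposition — and it independently drives the outcome. That makes it a confounder, so the causal comparison is within prior-record length levels.
Adjusting over the population distribution of prior-record length: 0.458·(0.069−0.158) + 0.542·(0.611−0.696) = -0.087.

-0.09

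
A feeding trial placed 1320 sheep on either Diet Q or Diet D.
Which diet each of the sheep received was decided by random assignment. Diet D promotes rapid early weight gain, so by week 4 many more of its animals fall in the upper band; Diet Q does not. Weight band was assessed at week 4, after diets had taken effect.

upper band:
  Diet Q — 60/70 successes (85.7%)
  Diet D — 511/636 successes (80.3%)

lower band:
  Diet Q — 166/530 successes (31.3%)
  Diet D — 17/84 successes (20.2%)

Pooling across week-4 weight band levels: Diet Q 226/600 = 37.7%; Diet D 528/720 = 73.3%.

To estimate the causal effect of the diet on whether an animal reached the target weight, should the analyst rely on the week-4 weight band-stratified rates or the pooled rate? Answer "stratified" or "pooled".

The distribution of week-4 weight band is itself part of what the diet does — it is an intermediate outcome. Holding it fixed would remove that part of the effect; the total effect is the pooled difference.
Pooled: Diet Q 37.7% vs Diet D 73.3%; Diet D is higher overall.

pooled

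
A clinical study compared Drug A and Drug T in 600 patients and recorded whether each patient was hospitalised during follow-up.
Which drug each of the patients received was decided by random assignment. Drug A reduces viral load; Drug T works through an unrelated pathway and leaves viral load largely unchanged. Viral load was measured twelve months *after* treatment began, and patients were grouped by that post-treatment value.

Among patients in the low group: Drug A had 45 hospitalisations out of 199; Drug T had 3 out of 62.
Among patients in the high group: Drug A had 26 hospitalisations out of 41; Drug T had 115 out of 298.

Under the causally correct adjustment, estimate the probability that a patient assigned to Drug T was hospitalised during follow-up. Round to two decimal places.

Viral load here is a post-treatment variable shaped by the drug; conditioning on it would introduce bias rather than remove it. The overall comparison is the causal one.
So P(outcome | do(Drug T)) is just the pooled rate for Drug T: 118/360 = 0.328.

0.33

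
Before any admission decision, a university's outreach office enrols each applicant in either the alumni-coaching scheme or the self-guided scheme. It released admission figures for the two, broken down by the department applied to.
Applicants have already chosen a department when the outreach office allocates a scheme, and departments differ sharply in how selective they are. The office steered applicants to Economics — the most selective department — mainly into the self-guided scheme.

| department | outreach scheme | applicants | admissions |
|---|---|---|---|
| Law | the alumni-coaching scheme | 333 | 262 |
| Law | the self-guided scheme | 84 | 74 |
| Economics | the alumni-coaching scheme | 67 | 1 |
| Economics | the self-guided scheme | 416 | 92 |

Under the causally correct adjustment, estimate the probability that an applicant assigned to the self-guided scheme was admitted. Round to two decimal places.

the self-guided scheme is higher inside every department stratum but the alumni-coaching scheme is higher in aggregate. Whether to stratify depends on how department relates to the outreach scheme.
Here department is a common cause — it drives both which outreach scheme a case falls under and the outcome. The crude comparison mixes populations; the stratum-specific rates are the causally relevant ones.
Standardising the self-guided scheme to the population department mix: 0.463·74/84 + 0.537·92/416 = 0.527.

0.53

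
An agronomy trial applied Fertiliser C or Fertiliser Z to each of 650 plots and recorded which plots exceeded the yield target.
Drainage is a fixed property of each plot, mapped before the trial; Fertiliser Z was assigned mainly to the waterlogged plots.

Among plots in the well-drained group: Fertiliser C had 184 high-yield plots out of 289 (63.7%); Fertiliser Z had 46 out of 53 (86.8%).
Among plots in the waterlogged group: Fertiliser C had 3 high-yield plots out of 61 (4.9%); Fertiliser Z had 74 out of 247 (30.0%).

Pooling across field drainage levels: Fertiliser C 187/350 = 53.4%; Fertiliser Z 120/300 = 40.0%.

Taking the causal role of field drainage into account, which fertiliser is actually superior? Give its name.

Field drainage satisfies the back-door criterion: it is not a descendant of the fertiliser, and it blocks the spurious path from fertiliser to outcome. Adjusting for it (i.e., using the within-field drainage rates) gives the causal effect.
Within each level — well-drained: 63.7% vs 86.8%; waterlogged: 4.9% vs 30.0% — Fertiliser Z is higher every time.

Fertiliser Z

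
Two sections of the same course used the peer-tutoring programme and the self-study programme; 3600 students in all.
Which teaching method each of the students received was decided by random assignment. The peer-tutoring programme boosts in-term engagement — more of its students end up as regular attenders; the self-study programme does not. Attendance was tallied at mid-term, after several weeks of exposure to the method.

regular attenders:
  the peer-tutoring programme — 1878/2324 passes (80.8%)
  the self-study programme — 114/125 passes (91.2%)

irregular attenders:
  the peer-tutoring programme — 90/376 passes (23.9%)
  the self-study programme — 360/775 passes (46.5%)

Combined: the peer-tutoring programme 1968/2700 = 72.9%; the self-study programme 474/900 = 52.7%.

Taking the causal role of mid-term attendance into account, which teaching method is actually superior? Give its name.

Because the teaching method influences mid-term attendance, mid-term attendance is a post-treatment mediator, not a confounder. Stratifying on it would bias the estimate; the causal effect is the crude pooled difference.
Pooled: the peer-tutoring programme 72.9% vs the self-study programme 52.7%; the peer-tutoring programme is higher overall.

the peer-tutoring programme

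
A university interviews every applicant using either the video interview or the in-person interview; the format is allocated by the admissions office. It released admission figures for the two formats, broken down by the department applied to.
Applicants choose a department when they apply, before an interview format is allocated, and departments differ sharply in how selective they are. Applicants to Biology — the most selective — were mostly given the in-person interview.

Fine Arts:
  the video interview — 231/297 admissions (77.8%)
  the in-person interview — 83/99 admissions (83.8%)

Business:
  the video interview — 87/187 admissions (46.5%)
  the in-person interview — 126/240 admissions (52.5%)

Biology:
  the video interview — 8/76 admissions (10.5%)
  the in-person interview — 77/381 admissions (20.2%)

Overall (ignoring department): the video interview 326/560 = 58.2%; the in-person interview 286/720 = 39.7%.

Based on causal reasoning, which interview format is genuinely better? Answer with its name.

the in-person interview is higher inside every department stratum but the video interview is higher in aggregate. Whether to stratify depends on how department relates to the interview format.
Here department is a common cause — it drives both which interview format a case falls under and the outcome. The crude comparison mixes populations; the stratum-specific rates are the causally relevant ones.
Within each level — Fine Arts: 77.8% vs 83.8%; Business: 46.5% vs 52.5%; Biology: 10.5% vs 20.2% — the in-person interview is higher every time.

the in-person interview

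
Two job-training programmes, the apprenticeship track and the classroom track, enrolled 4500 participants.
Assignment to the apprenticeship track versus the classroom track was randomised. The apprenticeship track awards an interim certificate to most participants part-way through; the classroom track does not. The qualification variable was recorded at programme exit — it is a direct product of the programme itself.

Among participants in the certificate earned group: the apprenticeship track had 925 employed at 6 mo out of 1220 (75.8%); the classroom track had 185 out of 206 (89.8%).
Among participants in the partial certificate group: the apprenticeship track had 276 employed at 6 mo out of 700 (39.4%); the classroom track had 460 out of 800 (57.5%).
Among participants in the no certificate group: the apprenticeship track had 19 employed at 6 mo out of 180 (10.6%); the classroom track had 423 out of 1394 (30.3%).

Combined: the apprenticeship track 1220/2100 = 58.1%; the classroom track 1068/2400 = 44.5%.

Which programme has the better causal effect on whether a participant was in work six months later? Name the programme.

the apprenticeship track

Qualification attained during the programme is downstream of the programme. One should not condition on a consequence of treatment, so the overall rates are the right comparison.
Pooled: the apprenticeship track 58.1% vs the classroom track 44.5%; the apprenticeship track is higher overall.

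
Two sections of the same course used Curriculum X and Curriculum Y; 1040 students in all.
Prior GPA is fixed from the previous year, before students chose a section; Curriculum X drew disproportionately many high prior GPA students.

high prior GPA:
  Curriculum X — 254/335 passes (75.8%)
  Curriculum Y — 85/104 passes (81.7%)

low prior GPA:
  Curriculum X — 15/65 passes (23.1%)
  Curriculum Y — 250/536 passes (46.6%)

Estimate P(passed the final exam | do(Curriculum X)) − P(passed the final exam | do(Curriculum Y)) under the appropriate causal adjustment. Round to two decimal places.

The prior GPA band-specific comparison favours Curriculum Y throughout, but the pooled figures favour Curriculum X. The question is whether to condition on prior GPA band.
Prior GPA band satisfies the back-door criterion: it is not a descendant of the teaching method, and it blocks the spurious path from teaching method to outcome. Adjusting for it (i.e., using the within-prior GPA band rates) gives the causal effect.
Adjusting over the population distribution of prior GPA band: 0.422·(0.758−0.817) + 0.578·(0.231−0.466) = -0.161.

-0.16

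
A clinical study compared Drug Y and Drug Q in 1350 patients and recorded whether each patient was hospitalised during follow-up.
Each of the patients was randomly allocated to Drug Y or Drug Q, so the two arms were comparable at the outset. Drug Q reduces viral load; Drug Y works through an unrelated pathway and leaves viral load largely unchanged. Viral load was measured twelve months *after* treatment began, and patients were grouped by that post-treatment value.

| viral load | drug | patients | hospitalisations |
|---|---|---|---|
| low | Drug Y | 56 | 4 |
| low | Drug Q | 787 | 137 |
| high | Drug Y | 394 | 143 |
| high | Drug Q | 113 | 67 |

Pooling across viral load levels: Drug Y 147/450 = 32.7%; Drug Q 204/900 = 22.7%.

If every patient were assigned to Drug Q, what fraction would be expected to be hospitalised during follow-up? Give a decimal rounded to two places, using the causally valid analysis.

0.23

Drug Y is lower inside every viral load stratum but Drug Q is lower in aggregate. Whether to stratify depends on how viral load relates to the drug.
The distribution of viral load is itself part of what the drug does — it is an intermediate outcome. Holding it fixed would remove that part of the effect; the total effect is the pooled difference.
So P(outcome | do(Drug Q)) is just the pooled rate for Drug Q: 204/900 = 0.227.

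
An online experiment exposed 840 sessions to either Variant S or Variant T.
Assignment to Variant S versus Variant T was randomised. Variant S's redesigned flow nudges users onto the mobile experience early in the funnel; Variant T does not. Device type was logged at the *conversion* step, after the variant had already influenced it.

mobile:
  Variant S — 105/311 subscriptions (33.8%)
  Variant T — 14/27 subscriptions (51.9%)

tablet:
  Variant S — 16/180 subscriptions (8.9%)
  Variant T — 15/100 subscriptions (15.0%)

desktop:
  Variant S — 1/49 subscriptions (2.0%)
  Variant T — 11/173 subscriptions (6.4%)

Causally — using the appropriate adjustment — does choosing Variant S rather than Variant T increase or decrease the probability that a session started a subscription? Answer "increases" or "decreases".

increases

Stratifying would compare variants among sessions the variants themselves sorted into device type groups — a form of selection on an intermediate. The unconditioned pooled rates give the total causal effect.
Pooled: Variant S 22.6% vs Variant T 13.3%; Variant S is higher overall.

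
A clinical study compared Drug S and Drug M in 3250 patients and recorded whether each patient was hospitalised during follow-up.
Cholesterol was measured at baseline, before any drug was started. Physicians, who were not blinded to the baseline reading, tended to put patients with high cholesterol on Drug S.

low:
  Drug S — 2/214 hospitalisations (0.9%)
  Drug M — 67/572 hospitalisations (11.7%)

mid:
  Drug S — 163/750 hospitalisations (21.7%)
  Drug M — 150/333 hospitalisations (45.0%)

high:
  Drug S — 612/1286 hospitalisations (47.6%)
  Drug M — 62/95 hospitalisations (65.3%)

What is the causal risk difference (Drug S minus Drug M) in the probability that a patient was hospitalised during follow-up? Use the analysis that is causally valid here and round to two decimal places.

-0.18

The imbalance in cholesterol arose from how patients were allocated, not from anything the drug did; and cholesterol independently affects the outcome. The pooled gap is confounded — condition on cholesterol.
Adjusting over the population distribution of cholesterol: 0.242·(0.009−0.117) + 0.333·(0.217−0.450) + 0.425·(0.476−0.653) = -0.179.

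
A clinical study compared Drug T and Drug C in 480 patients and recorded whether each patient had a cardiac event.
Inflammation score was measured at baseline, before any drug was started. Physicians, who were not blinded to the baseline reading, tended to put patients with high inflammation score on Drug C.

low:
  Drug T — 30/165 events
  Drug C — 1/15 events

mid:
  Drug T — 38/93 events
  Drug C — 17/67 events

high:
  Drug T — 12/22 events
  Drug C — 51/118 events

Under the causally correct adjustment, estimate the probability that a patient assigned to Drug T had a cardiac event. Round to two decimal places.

The stratified and pooled comparisons disagree (Drug C wins within each inflammation score; Drug T wins overall), so the answer turns on the causal role of inflammation score.
Inflammation score differs across drugs for reasons unrelated to any effect of the drug itself, and it separately predicts the outcome — a classic confounder. We must compare within inflammation score levels.
Standardising Drug T to the population inflammation score mix: 0.375·30/165 + 0.333·38/93 + 0.292·12/22 = 0.363.

0.36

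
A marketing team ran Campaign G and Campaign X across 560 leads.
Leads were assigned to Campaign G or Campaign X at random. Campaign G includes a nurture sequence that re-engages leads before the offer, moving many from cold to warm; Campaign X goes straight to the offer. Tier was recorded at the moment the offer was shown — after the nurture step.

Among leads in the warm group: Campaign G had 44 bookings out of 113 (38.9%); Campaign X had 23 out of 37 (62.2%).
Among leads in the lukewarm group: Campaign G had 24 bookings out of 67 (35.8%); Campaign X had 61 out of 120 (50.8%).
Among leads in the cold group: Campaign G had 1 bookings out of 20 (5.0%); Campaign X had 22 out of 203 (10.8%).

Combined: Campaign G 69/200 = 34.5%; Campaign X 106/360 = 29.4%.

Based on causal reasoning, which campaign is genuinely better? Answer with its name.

Engagement tier lies on the pathway campaign → engagement tier → outcome, so adjusting for it blocks the indirect effect. For the total causal effect of campaign, use the unadjusted pooled rates.
Pooled: Campaign G 34.5% vs Campaign X 29.4%; Campaign G is higher overall.

Campaign G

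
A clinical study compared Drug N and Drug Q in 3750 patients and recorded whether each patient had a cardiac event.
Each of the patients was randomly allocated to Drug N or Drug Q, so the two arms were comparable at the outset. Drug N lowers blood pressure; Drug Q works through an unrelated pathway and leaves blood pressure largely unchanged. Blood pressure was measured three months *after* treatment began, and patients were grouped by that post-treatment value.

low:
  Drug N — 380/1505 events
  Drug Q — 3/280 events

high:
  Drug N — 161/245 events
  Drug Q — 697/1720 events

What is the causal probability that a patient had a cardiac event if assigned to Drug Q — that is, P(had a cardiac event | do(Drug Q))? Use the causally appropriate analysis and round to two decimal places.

Blood pressure is downstream of the drug. One should not condition on a consequence of treatment, so the overall rates are the right comparison.
So P(outcome | do(Drug Q)) is just the pooled rate for Drug Q: 700/2000 = 0.350.

0.35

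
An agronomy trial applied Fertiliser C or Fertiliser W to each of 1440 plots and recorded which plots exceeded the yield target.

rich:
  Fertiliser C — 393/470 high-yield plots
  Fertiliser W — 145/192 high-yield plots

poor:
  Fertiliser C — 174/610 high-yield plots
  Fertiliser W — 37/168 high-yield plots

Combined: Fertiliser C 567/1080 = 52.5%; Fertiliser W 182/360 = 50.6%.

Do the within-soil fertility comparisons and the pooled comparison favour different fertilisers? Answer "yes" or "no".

no

Within each soil fertility level (rich 83.6% vs 75.5%; poor 28.5% vs 22.0%), Fertiliser C has the higher rate every time. Pooled: 52.5% vs 50.6% — Fertiliser C has the higher rate overall. They agree.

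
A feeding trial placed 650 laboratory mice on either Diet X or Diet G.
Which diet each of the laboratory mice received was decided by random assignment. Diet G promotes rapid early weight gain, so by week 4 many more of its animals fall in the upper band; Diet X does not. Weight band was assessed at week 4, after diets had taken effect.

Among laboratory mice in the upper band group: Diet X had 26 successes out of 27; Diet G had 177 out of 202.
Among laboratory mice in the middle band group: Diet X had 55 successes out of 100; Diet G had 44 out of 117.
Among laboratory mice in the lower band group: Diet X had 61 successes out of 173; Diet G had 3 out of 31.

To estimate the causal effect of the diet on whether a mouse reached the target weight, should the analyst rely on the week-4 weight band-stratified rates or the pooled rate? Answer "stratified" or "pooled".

The stratified and pooled comparisons disagree (Diet X wins within each week-4 weight band; Diet G wins overall), so the answer turns on the causal role of week-4 weight band.
Week-4 weight band here is a post-treatment variable shaped by the diet; conditioning on it would introduce bias rather than remove it. The overall comparison is the causal one.
Pooled: Diet X 47.3% vs Diet G 64.0%; Diet G is higher overall.

pooled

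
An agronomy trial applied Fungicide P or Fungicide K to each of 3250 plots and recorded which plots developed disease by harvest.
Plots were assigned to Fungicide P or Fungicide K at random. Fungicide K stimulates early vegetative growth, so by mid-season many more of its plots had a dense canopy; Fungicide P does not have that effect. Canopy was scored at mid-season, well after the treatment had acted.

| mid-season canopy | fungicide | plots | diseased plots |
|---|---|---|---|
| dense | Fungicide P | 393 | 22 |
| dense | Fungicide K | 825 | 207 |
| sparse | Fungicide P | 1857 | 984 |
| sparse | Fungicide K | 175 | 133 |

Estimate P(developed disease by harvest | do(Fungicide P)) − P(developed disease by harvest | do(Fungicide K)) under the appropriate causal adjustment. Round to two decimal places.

Mid-season canopy is recorded after the fungicide and is itself shifted by it — it sits on the causal path from fungicide to outcome. Conditioning on a mediator would strip out part of the effect we want; the pooled comparison gives the total causal effect.
The causal difference is the pooled difference: 0.447 − 0.340 = +0.107.

+0.11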